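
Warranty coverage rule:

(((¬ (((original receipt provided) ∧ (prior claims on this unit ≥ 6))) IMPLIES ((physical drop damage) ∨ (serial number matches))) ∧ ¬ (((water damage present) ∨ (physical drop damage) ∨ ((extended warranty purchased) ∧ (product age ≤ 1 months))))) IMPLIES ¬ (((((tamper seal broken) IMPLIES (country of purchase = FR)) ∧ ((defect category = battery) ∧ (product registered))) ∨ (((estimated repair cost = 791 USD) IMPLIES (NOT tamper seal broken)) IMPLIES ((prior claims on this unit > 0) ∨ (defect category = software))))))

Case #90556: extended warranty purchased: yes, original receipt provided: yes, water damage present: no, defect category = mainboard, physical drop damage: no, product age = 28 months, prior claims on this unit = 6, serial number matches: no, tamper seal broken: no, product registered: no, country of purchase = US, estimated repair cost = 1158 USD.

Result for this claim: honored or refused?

Refused

Atomic conditions:
  original receipt provided: yes → true
  prior claims on this unit ≥ 6: 6 ≥ 6 is true
  physical drop damage: no → false
  serial number matches: no → false
  water damage present: no → false
  extended warranty purchased: yes → true
  product age ≤ 1 months: 28 ≤ 1 is false
  tamper seal broken: no → false
  country of purchase = FR: US == FR is false
  defect category = battery: mainboard == battery is false
  product registered: no → false
  estimated repair cost = 791 USD: 1158 == 791 is false
  NOT tamper seal broken: no → true
  prior claims on this unit > 0: 6 > 0 is true
  defect category = software: mainboard == software is false
Combine:
[1.1.1.1] true AND true = true
[1.1.1] NOT true = false
[1.1.2] false OR false = false
[1.1] false → false (antecedent false ⇒ implication holds) = true
[1.2.1.3] true AND false = false
[1.2.1] false OR false OR false = false
[1.2] NOT false = true
[1] true AND true = true
[2.1.1.1] false → false (antecedent false ⇒ implication holds) = true
[2.1.1.2] false AND false = false
[2.1.1] true AND false = false
[2.1.2.1] false → true (antecedent false ⇒ implication holds) = true
[2.1.2.2] true OR false = true
[2.1.2] true → true = true
[2.1] false OR true = true
[2] NOT true = false
[root] true → false = false
Overall: false → refused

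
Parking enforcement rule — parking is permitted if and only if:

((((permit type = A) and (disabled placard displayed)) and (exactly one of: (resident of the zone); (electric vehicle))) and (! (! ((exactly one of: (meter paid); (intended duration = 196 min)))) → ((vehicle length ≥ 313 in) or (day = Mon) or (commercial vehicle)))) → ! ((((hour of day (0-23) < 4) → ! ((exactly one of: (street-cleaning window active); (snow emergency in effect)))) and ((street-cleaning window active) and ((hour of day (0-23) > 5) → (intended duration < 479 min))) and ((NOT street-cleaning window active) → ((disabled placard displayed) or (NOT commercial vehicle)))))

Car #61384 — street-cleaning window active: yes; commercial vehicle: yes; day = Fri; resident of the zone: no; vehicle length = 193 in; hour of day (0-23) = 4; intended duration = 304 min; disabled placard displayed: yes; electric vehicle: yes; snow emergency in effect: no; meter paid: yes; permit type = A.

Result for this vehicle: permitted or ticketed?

Ticketed

Atomic conditions:
  permit type = A: A == A is true
  disabled placard displayed: yes → true
  resident of the zone: no → false
  electric vehicle: yes → true
  meter paid: yes → true
  intended duration = 196 min: 304 == 196 is false
  vehicle length ≥ 313 in: 193 ≥ 313 is false
  day = Mon: Fri == Mon is false
  commercial vehicle: yes → true
  hour of day (0-23) < 4: 4 < 4 is false
  street-cleaning window active: yes → true
  snow emergency in effect: no → false
  hour of day (0-23) > 5: 4 > 5 is false
  intended duration < 479 min: 304 < 479 is true
  NOT street-cleaning window active: yes → false
  NOT commercial vehicle: yes → false
Combine:
[1.1.1] true AND true = true
[1.1.2] exactly-one(false, true) = true
[1.1] true AND true = true
[1.2.1.1.1] exactly-one(true, false) = true
[1.2.1.1] NOT true = false
[1.2.1] NOT false = true
[1.2.2] false OR false OR true = true
[1.2] true → true = true
[1] true AND true = true
[2.1.1.2.1] exactly-one(true, false) = true
[2.1.1.2] NOT true = false
[2.1.1] false → false (antecedent false ⇒ implication holds) = true
[2.1.2.2] false → true (antecedent false ⇒ implication holds) = true
[2.1.2] true AND true = true
[2.1.3.2] true OR false = true
[2.1.3] false → true (antecedent false ⇒ implication holds) = true
[2.1] true AND true AND true = true
[2] NOT true = false
[root] true → false = false
Overall: false → ticketed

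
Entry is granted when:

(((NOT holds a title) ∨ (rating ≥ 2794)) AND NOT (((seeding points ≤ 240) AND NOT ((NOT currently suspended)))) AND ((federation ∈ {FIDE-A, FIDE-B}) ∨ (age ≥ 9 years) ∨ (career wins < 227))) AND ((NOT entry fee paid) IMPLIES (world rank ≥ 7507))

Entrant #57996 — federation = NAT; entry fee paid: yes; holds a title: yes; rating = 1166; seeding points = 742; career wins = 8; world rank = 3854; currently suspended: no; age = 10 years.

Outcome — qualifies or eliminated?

Eliminated

Atomic conditions:
  NOT holds a title: yes → false
  rating ≥ 2794: 1166 ≥ 2794 is false
  seeding points ≤ 240: 742 ≤ 240 is false
  NOT currently suspended: no → true
  federation ∈ {FIDE-A, FIDE-B}: NAT is not in the set → false
  age ≥ 9 years: 10 ≥ 9 is true
  career wins < 227: 8 < 227 is true
  NOT entry fee paid: yes → false
  world rank ≥ 7507: 3854 ≥ 7507 is false
Combine:
[1.1] false OR false = false
[1.2.1.2] NOT true = false
[1.2.1] false AND false = false
[1.2] NOT false = true
[1.3] false OR true OR true = true
[1] false AND true AND true = false
[2] false → false (antecedent false ⇒ implication holds) = true
[root] false AND true = false
Overall: false → eliminated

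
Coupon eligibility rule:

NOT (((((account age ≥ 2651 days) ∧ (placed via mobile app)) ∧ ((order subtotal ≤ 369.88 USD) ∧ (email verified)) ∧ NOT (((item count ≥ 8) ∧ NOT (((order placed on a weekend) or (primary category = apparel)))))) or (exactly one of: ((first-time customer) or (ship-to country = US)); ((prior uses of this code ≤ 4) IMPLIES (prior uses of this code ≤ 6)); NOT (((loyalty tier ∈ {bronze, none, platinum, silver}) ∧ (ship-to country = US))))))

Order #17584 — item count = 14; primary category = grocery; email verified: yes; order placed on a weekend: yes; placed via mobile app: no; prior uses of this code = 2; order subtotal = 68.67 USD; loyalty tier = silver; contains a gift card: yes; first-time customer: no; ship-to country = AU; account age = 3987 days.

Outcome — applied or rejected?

Applied

Atomic conditions:
  account age ≥ 2651 days: 3987 ≥ 2651 is true
  placed via mobile app: no → false
  order subtotal ≤ 369.88 USD: 68.67 ≤ 369.88 is true
  email verified: yes → true
  item count ≥ 8: 14 ≥ 8 is true
  order placed on a weekend: yes → true
  primary category = apparel: grocery == apparel is false
  first-time customer: no → false
  ship-to country = US: AU == US is false
  prior uses of this code ≤ 4: 2 ≤ 4 is true
  prior uses of this code ≤ 6: 2 ≤ 6 is true
  loyalty tier ∈ {bronze, none, platinum, silver}: silver is in the set → true
Combine:
[1.1.1] true AND false = false
[1.1.2] true AND true = true
[1.1.3.1.2.1] true OR false = true
[1.1.3.1.2] NOT true = false
[1.1.3.1] true AND false = false
[1.1.3] NOT false = true
[1.1] false AND true AND true = false
[1.2.1] false OR false = false
[1.2.2] true → true = true
[1.2.3.1] true AND false = false
[1.2.3] NOT false = true
[1.2] exactly-one(false, true, true) = false
[1] false OR false = false
[root] NOT false = true
Overall: true → applied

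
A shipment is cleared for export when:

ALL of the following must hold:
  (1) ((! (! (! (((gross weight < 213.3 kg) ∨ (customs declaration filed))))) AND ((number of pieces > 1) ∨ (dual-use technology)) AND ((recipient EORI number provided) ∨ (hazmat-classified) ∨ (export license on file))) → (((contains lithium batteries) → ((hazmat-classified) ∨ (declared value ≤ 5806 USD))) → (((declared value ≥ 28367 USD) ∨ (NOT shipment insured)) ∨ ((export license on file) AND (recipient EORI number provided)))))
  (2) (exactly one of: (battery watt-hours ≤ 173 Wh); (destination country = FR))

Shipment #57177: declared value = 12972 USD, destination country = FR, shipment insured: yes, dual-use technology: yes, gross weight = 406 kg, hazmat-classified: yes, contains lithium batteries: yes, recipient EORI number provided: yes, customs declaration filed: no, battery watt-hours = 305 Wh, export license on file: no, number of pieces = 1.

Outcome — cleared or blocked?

Blocked

Atomic conditions:
  gross weight < 213.3 kg: 406 < 213.3 is false
  customs declaration filed: no → false
  number of pieces > 1: 1 > 1 is false
  dual-use technology: yes → true
  recipient EORI number provided: yes → true
  hazmat-classified: yes → true
  export license on file: no → false
  contains lithium batteries: yes → true
  declared value ≤ 5806 USD: 12972 ≤ 5806 is false
  declared value ≥ 28367 USD: 12972 ≥ 28367 is false
  NOT shipment insured: yes → false
  battery watt-hours ≤ 173 Wh: 305 ≤ 173 is false
  destination country = FR: FR == FR is true
Combine:
[1.1.1.1.1.1] false OR false = false
[1.1.1.1.1] NOT false = true
[1.1.1.1] NOT true = false
[1.1.1] NOT false = true
[1.1.2] false OR true = true
[1.1.3] true OR true OR false = true
[1.1] true AND true AND true = true
[1.2.1.2] true OR false = true
[1.2.1] true → true = true
[1.2.2.1] false OR false = false
[1.2.2.2] false AND true = false
[1.2.2] false OR false = false
[1.2] true → false = false
[1] true → false = false
[2] exactly-one(false, true) = true
[root] false AND true = false
Overall: false → blocked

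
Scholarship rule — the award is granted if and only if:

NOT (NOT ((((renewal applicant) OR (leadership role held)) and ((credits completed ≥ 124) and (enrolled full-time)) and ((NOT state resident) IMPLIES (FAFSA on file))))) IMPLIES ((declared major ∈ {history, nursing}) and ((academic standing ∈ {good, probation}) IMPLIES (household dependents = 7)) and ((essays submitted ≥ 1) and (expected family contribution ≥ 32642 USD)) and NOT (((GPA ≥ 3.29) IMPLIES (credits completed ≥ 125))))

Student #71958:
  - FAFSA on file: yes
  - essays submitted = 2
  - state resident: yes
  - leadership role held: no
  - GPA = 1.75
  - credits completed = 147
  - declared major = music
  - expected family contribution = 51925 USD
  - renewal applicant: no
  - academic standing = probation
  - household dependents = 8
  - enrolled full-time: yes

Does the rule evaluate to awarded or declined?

Awarded

Atomic conditions:
  renewal applicant: no → false
  leadership role held: no → false
  credits completed ≥ 124: 147 ≥ 124 is true
  enrolled full-time: yes → true
  NOT state resident: yes → false
  FAFSA on file: yes → true
  declared major ∈ {history, nursing}: music is not in the set → false
  academic standing ∈ {good, probation}: probation is in the set → true
  household dependents = 7: 8 == 7 is false
  essays submitted ≥ 1: 2 ≥ 1 is true
  expected family contribution ≥ 32642 USD: 51925 ≥ 32642 is true
  GPA ≥ 3.29: 1.75 ≥ 3.29 is false
  credits completed ≥ 125: 147 ≥ 125 is true
Combine:
[1.1.1.1] false OR false = false
[1.1.1.2] true AND true = true
[1.1.1.3] false → true (antecedent false ⇒ implication holds) = true
[1.1.1] false AND true AND true = false
[1.1] NOT false = true
[1] NOT true = false
[2.2] true → false = false
[2.3] true AND true = true
[2.4.1] false → true (antecedent false ⇒ implication holds) = true
[2.4] NOT true = false
[2] false AND false AND true AND false = false
[root] false → false (antecedent false ⇒ implication holds) = true
Overall: true → awarded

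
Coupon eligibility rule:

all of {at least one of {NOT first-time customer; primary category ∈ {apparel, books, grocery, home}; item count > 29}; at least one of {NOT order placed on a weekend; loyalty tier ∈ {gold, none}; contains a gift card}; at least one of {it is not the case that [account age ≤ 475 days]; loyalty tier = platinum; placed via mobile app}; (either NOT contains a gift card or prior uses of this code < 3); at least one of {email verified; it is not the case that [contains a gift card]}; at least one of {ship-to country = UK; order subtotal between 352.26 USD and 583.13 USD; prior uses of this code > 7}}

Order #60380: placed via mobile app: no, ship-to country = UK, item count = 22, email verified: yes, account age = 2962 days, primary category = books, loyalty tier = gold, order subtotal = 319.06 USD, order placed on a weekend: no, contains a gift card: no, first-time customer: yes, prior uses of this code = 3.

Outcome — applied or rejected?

Applied

Atomic conditions:
  NOT first-time customer: yes → false
  primary category ∈ {apparel, books, grocery, home}: books is in the set → true
  item count > 29: 22 > 29 is false
  NOT order placed on a weekend: no → true
  loyalty tier ∈ {gold, none}: gold is in the set → true
  contains a gift card: no → false
  account age ≤ 475 days: 2962 ≤ 475 is false
  loyalty tier = platinum: gold == platinum is false
  placed via mobile app: no → false
  NOT contains a gift card: no → true
  prior uses of this code < 3: 3 < 3 is false
  email verified: yes → true
  ship-to country = UK: UK == UK is true
  order subtotal between 352.26 USD and 583.13 USD: 319.06 in [352.26, 583.13] is false
  prior uses of this code > 7: 3 > 7 is false
Combine:
[1] false OR true OR false = true
[2] true OR true OR false = true
[3.1] NOT false = true
[3] true OR false OR false = true
[4] true OR false = true
[5.2] NOT false = true
[5] true OR true = true
[6] true OR false OR false = true
[root] true AND true AND true AND true AND true AND true = true
Overall: true → applied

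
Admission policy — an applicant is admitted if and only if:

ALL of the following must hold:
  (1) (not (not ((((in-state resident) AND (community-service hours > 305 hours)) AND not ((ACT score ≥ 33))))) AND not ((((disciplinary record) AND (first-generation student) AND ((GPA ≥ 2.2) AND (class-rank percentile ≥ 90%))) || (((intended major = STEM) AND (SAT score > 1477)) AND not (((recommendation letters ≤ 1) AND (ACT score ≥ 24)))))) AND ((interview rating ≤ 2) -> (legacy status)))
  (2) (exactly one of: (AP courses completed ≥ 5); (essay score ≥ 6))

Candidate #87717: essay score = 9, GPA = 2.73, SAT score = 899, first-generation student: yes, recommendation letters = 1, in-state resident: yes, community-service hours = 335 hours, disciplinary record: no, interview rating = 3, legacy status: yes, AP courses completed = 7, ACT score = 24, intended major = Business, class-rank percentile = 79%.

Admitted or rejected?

Atomic conditions:
  in-state resident: yes → true
  community-service hours > 305 hours: 335 > 305 is true
  ACT score ≥ 33: 24 ≥ 33 is false
  disciplinary record: no → false
  first-generation student: yes → true
  GPA ≥ 2.2: 2.73 ≥ 2.2 is true
  class-rank percentile ≥ 90%: 79 ≥ 90 is false
  intended major = STEM: Business == STEM is false
  SAT score > 1477: 899 > 1477 is false
  recommendation letters ≤ 1: 1 ≤ 1 is true
  ACT score ≥ 24: 24 ≥ 24 is true
  interview rating ≤ 2: 3 ≤ 2 is false
  legacy status: yes → true
  AP courses completed ≥ 5: 7 ≥ 5 is true
  essay score ≥ 6: 9 ≥ 6 is true
Combine:
[1.1.1.1.1] true AND true = true
[1.1.1.1.2] NOT false = true
[1.1.1.1] true AND true = true
[1.1.1] NOT true = false
[1.1] NOT false = true
[1.2.1.1.3] true AND false = false
[1.2.1.1] false AND true AND false = false
[1.2.1.2.1] false AND false = false
[1.2.1.2.2.1] true AND true = true
[1.2.1.2.2] NOT true = false
[1.2.1.2] false AND false = false
[1.2.1] false OR false = false
[1.2] NOT false = true
[1.3] false → true (antecedent false ⇒ implication holds) = true
[1] true AND true AND true = true
[2] exactly-one(true, true) = false
[root] true AND false = false
Overall: false → rejected

Rejected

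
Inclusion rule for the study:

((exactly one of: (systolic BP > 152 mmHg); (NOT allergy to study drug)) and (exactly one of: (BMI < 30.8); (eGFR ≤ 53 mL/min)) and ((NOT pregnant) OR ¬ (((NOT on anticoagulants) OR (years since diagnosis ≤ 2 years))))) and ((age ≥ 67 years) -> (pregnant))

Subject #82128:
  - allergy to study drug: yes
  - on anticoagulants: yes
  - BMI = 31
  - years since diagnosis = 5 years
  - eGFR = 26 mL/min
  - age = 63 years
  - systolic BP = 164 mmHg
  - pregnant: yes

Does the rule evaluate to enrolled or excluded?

Atomic conditions:
  systolic BP > 152 mmHg: 164 > 152 is true
  NOT allergy to study drug: yes → false
  BMI < 30.8: 31 < 30.8 is false
  eGFR ≤ 53 mL/min: 26 ≤ 53 is true
  NOT pregnant: yes → false
  NOT on anticoagulants: yes → false
  years since diagnosis ≤ 2 years: 5 ≤ 2 is false
  age ≥ 67 years: 63 ≥ 67 is false
  pregnant: yes → true
Combine:
[1.1] exactly-one(true, false) = true
[1.2] exactly-one(false, true) = true
[1.3.2.1] false OR false = false
[1.3.2] NOT false = true
[1.3] false OR true = true
[1] true AND true AND true = true
[2] false → true (antecedent false ⇒ implication holds) = true
[root] true AND true = true
Overall: true → enrolled

Enrolled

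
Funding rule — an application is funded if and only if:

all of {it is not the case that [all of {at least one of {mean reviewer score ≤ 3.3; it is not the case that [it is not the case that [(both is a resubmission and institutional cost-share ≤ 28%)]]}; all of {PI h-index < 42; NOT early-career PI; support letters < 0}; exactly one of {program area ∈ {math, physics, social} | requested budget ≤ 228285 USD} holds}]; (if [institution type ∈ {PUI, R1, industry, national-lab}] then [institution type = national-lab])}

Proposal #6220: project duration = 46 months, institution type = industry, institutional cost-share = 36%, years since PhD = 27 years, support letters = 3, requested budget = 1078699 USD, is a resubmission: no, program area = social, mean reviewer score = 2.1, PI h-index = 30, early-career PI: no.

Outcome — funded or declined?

Atomic conditions:
  mean reviewer score ≤ 3.3: 2.1 ≤ 3.3 is true
  is a resubmission: no → false
  institutional cost-share ≤ 28%: 36 ≤ 28 is false
  PI h-index < 42: 30 < 42 is true
  NOT early-career PI: no → true
  support letters < 0: 3 < 0 is false
  program area ∈ {math, physics, social}: social is in the set → true
  requested budget ≤ 228285 USD: 1078699 ≤ 228285 is false
  institution type ∈ {PUI, R1, industry, national-lab}: industry is in the set → true
  institution type = national-lab: industry == national-lab is false
Combine:
[1.1.1.2.1.1] false AND false = false
[1.1.1.2.1] NOT false = true
[1.1.1.2] NOT true = false
[1.1.1] true OR false = true
[1.1.2] true AND true AND false = false
[1.1.3] exactly-one(true, false) = true
[1.1] true AND false AND true = false
[1] NOT false = true
[2] true → false = false
[root] true AND false = false
Overall: false → declined

Declined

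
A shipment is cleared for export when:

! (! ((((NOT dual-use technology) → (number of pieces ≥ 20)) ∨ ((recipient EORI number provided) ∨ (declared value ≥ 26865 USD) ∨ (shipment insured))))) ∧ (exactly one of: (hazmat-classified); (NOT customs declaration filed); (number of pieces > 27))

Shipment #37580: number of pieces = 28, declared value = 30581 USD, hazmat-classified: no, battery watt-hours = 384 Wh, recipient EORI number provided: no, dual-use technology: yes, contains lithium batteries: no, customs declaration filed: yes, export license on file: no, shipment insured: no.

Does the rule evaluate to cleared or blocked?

Cleared

Atomic conditions:
  NOT dual-use technology: yes → false
  number of pieces ≥ 20: 28 ≥ 20 is true
  recipient EORI number provided: no → false
  declared value ≥ 26865 USD: 30581 ≥ 26865 is true
  shipment insured: no → false
  hazmat-classified: no → false
  NOT customs declaration filed: yes → false
  number of pieces > 27: 28 > 27 is true
Combine:
[1.1.1.1] false → true (antecedent false ⇒ implication holds) = true
[1.1.1.2] false OR true OR false = true
[1.1.1] true OR true = true
[1.1] NOT true = false
[1] NOT false = true
[2] exactly-one(false, false, true) = true
[root] true AND true = true
Overall: true → cleared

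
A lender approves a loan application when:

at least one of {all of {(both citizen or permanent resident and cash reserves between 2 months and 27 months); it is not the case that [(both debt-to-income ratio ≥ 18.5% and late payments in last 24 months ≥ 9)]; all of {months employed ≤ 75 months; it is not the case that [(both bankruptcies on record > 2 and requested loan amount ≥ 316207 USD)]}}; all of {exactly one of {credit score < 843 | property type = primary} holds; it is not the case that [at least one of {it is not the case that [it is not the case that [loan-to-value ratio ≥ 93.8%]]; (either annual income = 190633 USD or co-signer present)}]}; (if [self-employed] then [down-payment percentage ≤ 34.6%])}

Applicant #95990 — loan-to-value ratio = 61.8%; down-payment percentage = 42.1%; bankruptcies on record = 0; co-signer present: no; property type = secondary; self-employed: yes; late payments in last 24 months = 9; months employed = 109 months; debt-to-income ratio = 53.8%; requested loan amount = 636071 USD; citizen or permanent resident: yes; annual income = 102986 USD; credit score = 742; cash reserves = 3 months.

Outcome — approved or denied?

Atomic conditions:
  citizen or permanent resident: yes → true
  cash reserves between 2 months and 27 months: 3 in [2, 27] is true
  debt-to-income ratio ≥ 18.5%: 53.8 ≥ 18.5 is true
  late payments in last 24 months ≥ 9: 9 ≥ 9 is true
  months employed ≤ 75 months: 109 ≤ 75 is false
  bankruptcies on record > 2: 0 > 2 is false
  requested loan amount ≥ 316207 USD: 636071 ≥ 316207 is true
  credit score < 843: 742 < 843 is true
  property type = primary: secondary == primary is false
  loan-to-value ratio ≥ 93.8%: 61.8 ≥ 93.8 is false
  annual income = 190633 USD: 102986 == 190633 is false
  co-signer present: no → false
  self-employed: yes → true
  down-payment percentage ≤ 34.6%: 42.1 ≤ 34.6 is false
Combine:
[1.1] true AND true = true
[1.2.1] true AND true = true
[1.2] NOT true = false
[1.3.2.1] false AND true = false
[1.3.2] NOT false = true
[1.3] false AND true = false
[1] true AND false AND false = false
[2.1] exactly-one(true, false) = true
[2.2.1.1.1] NOT false = true
[2.2.1.1] NOT true = false
[2.2.1.2] false OR false = false
[2.2.1] false OR false = false
[2.2] NOT false = true
[2] true AND true = true
[3] true → false = false
[root] false OR true OR false = true
Overall: true → approved

Approved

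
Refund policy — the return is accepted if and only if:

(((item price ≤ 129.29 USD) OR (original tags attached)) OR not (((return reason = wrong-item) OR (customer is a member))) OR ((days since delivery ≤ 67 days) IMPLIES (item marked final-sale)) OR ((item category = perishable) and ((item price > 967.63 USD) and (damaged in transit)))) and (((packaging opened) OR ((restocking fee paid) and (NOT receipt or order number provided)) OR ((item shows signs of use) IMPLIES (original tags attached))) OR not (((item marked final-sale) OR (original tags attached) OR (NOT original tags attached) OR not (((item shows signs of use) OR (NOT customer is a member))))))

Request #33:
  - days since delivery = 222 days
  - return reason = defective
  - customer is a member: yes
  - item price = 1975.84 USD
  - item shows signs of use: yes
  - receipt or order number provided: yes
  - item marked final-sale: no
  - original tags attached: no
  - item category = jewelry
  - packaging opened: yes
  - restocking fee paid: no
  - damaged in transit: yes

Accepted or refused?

Atomic conditions:
  item price ≤ 129.29 USD: 1975.84 ≤ 129.29 is false
  original tags attached: no → false
  return reason = wrong-item: defective == wrong-item is false
  customer is a member: yes → true
  days since delivery ≤ 67 days: 222 ≤ 67 is false
  item marked final-sale: no → false
  item category = perishable: jewelry == perishable is false
  item price > 967.63 USD: 1975.84 > 967.63 is true
  damaged in transit: yes → true
  packaging opened: yes → true
  restocking fee paid: no → false
  NOT receipt or order number provided: yes → false
  item shows signs of use: yes → true
  NOT original tags attached: no → true
  NOT customer is a member: yes → false
Combine:
[1.1] false OR false = false
[1.2.1] false OR true = true
[1.2] NOT true = false
[1.3] false → false (antecedent false ⇒ implication holds) = true
[1.4.2] true AND true = true
[1.4] false AND true = false
[1] false OR false OR true OR false = true
[2.1.2] false AND false = false
[2.1.3] true → false = false
[2.1] true OR false OR false = true
[2.2.1.4.1] true OR false = true
[2.2.1.4] NOT true = false
[2.2.1] false OR false OR true OR false = true
[2.2] NOT true = false
[2] true OR false = true
[root] true AND true = true
Overall: true → accepted

Accepted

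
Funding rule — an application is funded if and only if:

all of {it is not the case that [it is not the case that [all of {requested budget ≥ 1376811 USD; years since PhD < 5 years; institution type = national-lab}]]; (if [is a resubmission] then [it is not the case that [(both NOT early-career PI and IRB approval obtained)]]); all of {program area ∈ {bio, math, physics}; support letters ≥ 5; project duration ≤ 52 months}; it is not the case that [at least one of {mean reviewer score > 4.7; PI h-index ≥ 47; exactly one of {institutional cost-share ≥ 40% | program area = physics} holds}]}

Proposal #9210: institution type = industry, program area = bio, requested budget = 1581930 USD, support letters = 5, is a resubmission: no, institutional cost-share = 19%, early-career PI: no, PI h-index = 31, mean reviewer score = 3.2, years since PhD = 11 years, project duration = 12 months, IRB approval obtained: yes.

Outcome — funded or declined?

Atomic conditions:
  requested budget ≥ 1376811 USD: 1581930 ≥ 1376811 is true
  years since PhD < 5 years: 11 < 5 is false
  institution type = national-lab: industry == national-lab is false
  is a resubmission: no → false
  NOT early-career PI: no → true
  IRB approval obtained: yes → true
  program area ∈ {bio, math, physics}: bio is in the set → true
  support letters ≥ 5: 5 ≥ 5 is true
  project duration ≤ 52 months: 12 ≤ 52 is true
  mean reviewer score > 4.7: 3.2 > 4.7 is false
  PI h-index ≥ 47: 31 ≥ 47 is false
  institutional cost-share ≥ 40%: 19 ≥ 40 is false
  program area = physics: bio == physics is false
Combine:
[1.1.1] true AND false AND false = false
[1.1] NOT false = true
[1] NOT true = false
[2.2.1] true AND true = true
[2.2] NOT true = false
[2] false → false (antecedent false ⇒ implication holds) = true
[3] true AND true AND true = true
[4.1.3] exactly-one(false, false) = false
[4.1] false OR false OR false = false
[4] NOT false = true
[root] false AND true AND true AND true = false
Overall: false → declined

Declined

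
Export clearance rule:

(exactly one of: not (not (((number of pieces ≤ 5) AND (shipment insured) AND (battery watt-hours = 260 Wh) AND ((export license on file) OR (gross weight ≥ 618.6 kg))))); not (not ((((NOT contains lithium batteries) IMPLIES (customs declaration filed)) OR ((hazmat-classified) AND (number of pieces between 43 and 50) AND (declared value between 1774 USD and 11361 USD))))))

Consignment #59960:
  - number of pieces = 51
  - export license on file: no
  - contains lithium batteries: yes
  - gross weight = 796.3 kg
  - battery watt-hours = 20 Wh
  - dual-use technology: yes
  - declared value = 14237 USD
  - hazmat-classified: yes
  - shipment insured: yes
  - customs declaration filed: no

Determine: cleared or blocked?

Cleared

Atomic conditions:
  number of pieces ≤ 5: 51 ≤ 5 is false
  shipment insured: yes → true
  battery watt-hours = 260 Wh: 20 == 260 is false
  export license on file: no → false
  gross weight ≥ 618.6 kg: 796.3 ≥ 618.6 is true
  NOT contains lithium batteries: yes → false
  customs declaration filed: no → false
  hazmat-classified: yes → true
  number of pieces between 43 and 50: 51 in [43, 50] is false
  declared value between 1774 USD and 11361 USD: 14237 in [1774, 11361] is false
Combine:
[1.1.1.4] false OR true = true
[1.1.1] false AND true AND false AND true = false
[1.1] NOT false = true
[1] NOT true = false
[2.1.1.1] false → false (antecedent false ⇒ implication holds) = true
[2.1.1.2] true AND false AND false = false
[2.1.1] true OR false = true
[2.1] NOT true = false
[2] NOT false = true
[root] exactly-one(false, true) = true
Overall: true → cleared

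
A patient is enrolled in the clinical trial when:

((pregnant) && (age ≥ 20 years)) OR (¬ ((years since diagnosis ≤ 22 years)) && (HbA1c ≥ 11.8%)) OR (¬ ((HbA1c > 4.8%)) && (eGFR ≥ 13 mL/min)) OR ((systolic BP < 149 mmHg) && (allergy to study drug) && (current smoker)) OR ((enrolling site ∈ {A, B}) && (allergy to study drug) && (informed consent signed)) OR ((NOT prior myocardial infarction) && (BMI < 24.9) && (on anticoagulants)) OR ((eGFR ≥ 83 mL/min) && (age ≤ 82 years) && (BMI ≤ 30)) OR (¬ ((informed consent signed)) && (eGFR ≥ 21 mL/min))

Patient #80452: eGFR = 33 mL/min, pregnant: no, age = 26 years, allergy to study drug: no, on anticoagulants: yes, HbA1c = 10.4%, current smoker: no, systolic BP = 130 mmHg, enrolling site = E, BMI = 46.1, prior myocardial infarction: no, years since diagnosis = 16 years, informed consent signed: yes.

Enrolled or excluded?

Excluded

Atomic conditions:
  pregnant: no → false
  age ≥ 20 years: 26 ≥ 20 is true
  years since diagnosis ≤ 22 years: 16 ≤ 22 is true
  HbA1c ≥ 11.8%: 10.4 ≥ 11.8 is false
  HbA1c > 4.8%: 10.4 > 4.8 is true
  eGFR ≥ 13 mL/min: 33 ≥ 13 is true
  systolic BP < 149 mmHg: 130 < 149 is true
  allergy to study drug: no → false
  current smoker: no → false
  enrolling site ∈ {A, B}: E is not in the set → false
  informed consent signed: yes → true
  NOT prior myocardial infarction: no → true
  BMI < 24.9: 46.1 < 24.9 is false
  on anticoagulants: yes → true
  eGFR ≥ 83 mL/min: 33 ≥ 83 is false
  age ≤ 82 years: 26 ≤ 82 is true
  BMI ≤ 30: 46.1 ≤ 30 is false
  eGFR ≥ 21 mL/min: 33 ≥ 21 is true
Combine:
[1] false AND true = false
[2.1] NOT true = false
[2] false AND false = false
[3.1] NOT true = false
[3] false AND true = false
[4] true AND false AND false = false
[5] false AND false AND true = false
[6] true AND false AND true = false
[7] false AND true AND false = false
[8.1] NOT true = false
[8] false AND true = false
[root] false OR false OR false OR false OR false OR false OR false OR false = false
Overall: false → excluded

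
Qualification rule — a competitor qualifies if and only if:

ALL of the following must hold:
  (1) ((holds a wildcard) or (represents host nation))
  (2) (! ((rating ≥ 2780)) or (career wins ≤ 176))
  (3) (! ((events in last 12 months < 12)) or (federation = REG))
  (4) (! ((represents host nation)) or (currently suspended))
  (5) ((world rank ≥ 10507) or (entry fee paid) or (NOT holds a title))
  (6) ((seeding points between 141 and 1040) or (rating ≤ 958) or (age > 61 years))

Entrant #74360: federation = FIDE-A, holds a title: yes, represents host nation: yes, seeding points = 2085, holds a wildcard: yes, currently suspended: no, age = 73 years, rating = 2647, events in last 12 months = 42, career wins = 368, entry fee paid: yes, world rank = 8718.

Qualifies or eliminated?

Eliminated

Atomic conditions:
  holds a wildcard: yes → true
  represents host nation: yes → true
  rating ≥ 2780: 2647 ≥ 2780 is false
  career wins ≤ 176: 368 ≤ 176 is false
  events in last 12 months < 12: 42 < 12 is false
  federation = REG: FIDE-A == REG is false
  currently suspended: no → false
  world rank ≥ 10507: 8718 ≥ 10507 is false
  entry fee paid: yes → true
  NOT holds a title: yes → false
  seeding points between 141 and 1040: 2085 in [141, 1040] is false
  rating ≤ 958: 2647 ≤ 958 is false
  age > 61 years: 73 > 61 is true
Combine:
[1] true OR true = true
[2.1] NOT false = true
[2] true OR false = true
[3.1] NOT false = true
[3] true OR false = true
[4.1] NOT true = false
[4] false OR false = false
[5] false OR true OR false = true
[6] false OR false OR true = true
[root] true AND true AND true AND false AND true AND true = false
Overall: false → eliminated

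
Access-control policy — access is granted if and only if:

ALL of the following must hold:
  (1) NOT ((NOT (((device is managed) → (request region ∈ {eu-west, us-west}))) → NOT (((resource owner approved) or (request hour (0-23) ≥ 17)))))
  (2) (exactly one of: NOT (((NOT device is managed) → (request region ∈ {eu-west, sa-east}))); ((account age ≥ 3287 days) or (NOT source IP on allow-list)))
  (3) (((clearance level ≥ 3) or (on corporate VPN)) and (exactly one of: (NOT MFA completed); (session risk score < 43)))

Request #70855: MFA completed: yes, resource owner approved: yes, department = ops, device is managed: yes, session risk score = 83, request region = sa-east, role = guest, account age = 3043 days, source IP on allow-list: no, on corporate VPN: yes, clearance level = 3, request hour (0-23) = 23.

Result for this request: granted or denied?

Atomic conditions:
  device is managed: yes → true
  request region ∈ {eu-west, us-west}: sa-east is not in the set → false
  resource owner approved: yes → true
  request hour (0-23) ≥ 17: 23 ≥ 17 is true
  NOT device is managed: yes → false
  request region ∈ {eu-west, sa-east}: sa-east is in the set → true
  account age ≥ 3287 days: 3043 ≥ 3287 is false
  NOT source IP on allow-list: no → true
  clearance level ≥ 3: 3 ≥ 3 is true
  on corporate VPN: yes → true
  NOT MFA completed: yes → false
  session risk score < 43: 83 < 43 is false
Combine:
[1.1.1.1] true → false = false
[1.1.1] NOT false = true
[1.1.2.1] true OR true = true
[1.1.2] NOT true = false
[1.1] true → false = false
[1] NOT false = true
[2.1.1] false → true (antecedent false ⇒ implication holds) = true
[2.1] NOT true = false
[2.2] false OR true = true
[2] exactly-one(false, true) = true
[3.1] true OR true = true
[3.2] exactly-one(false, false) = false
[3] true AND false = false
[root] true AND true AND false = false
Overall: false → denied

Denied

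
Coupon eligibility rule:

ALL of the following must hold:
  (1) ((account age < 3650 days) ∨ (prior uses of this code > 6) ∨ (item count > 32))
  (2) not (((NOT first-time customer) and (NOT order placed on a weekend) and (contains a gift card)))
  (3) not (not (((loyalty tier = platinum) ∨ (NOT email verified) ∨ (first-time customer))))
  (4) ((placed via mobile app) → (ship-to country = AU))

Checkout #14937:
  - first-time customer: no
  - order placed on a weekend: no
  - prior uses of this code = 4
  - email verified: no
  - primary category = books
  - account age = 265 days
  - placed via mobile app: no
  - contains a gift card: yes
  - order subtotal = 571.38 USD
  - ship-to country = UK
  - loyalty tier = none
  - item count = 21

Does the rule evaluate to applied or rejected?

Atomic conditions:
  account age < 3650 days: 265 < 3650 is true
  prior uses of this code > 6: 4 > 6 is false
  item count > 32: 21 > 32 is false
  NOT first-time customer: no → true
  NOT order placed on a weekend: no → true
  contains a gift card: yes → true
  loyalty tier = platinum: none == platinum is false
  NOT email verified: no → true
  first-time customer: no → false
  placed via mobile app: no → false
  ship-to country = AU: UK == AU is false
Combine:
[1] true OR false OR false = true
[2.1] true AND true AND true = true
[2] NOT true = false
[3.1.1] false OR true OR false = true
[3.1] NOT true = false
[3] NOT false = true
[4] false → false (antecedent false ⇒ implication holds) = true
[root] true AND false AND true AND true = false
Overall: false → rejected

Rejected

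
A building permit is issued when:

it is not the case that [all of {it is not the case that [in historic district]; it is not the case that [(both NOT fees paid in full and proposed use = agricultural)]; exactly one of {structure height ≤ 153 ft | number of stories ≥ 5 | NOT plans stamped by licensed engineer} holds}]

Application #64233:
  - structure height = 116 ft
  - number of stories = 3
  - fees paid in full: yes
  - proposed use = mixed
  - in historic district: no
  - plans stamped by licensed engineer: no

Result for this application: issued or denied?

Issued

Atomic conditions:
  in historic district: no → false
  NOT fees paid in full: yes → false
  proposed use = agricultural: mixed == agricultural is false
  structure height ≤ 153 ft: 116 ≤ 153 is true
  number of stories ≥ 5: 3 ≥ 5 is false
  NOT plans stamped by licensed engineer: no → true
Combine:
[1.1] NOT false = true
[1.2.1] false AND false = false
[1.2] NOT false = true
[1.3] exactly-one(true, false, true) = false
[1] true AND true AND false = false
[root] NOT false = true
Overall: true → issued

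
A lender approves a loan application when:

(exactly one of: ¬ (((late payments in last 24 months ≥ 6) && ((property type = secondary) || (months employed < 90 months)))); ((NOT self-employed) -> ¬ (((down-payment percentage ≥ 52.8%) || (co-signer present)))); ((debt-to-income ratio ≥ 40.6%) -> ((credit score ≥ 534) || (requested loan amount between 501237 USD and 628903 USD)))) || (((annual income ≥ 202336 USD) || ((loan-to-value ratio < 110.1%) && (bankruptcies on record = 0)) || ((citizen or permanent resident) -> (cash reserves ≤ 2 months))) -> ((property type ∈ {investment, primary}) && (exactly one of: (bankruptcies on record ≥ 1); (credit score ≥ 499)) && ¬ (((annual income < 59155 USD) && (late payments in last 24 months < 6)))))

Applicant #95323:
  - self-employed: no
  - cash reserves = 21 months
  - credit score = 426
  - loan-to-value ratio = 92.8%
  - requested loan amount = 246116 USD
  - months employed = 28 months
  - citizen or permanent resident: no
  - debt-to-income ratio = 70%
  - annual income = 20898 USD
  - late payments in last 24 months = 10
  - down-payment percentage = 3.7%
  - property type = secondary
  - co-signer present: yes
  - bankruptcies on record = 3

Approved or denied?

Atomic conditions:
  late payments in last 24 months ≥ 6: 10 ≥ 6 is true
  property type = secondary: secondary == secondary is true
  months employed < 90 months: 28 < 90 is true
  NOT self-employed: no → true
  down-payment percentage ≥ 52.8%: 3.7 ≥ 52.8 is false
  co-signer present: yes → true
  debt-to-income ratio ≥ 40.6%: 70 ≥ 40.6 is true
  credit score ≥ 534: 426 ≥ 534 is false
  requested loan amount between 501237 USD and 628903 USD: 246116 in [501237, 628903] is false
  annual income ≥ 202336 USD: 20898 ≥ 202336 is false
  loan-to-value ratio < 110.1%: 92.8 < 110.1 is true
  bankruptcies on record = 0: 3 == 0 is false
  citizen or permanent resident: no → false
  cash reserves ≤ 2 months: 21 ≤ 2 is false
  property type ∈ {investment, primary}: secondary is not in the set → false
  bankruptcies on record ≥ 1: 3 ≥ 1 is true
  credit score ≥ 499: 426 ≥ 499 is false
  annual income < 59155 USD: 20898 < 59155 is true
  late payments in last 24 months < 6: 10 < 6 is false
Combine:
[1.1.1.2] true OR true = true
[1.1.1] true AND true = true
[1.1] NOT true = false
[1.2.2.1] false OR true = true
[1.2.2] NOT true = false
[1.2] true → false = false
[1.3.2] false OR false = false
[1.3] true → false = false
[1] exactly-one(false, false, false) = false
[2.1.2] true AND false = false
[2.1.3] false → false (antecedent false ⇒ implication holds) = true
[2.1] false OR false OR true = true
[2.2.2] exactly-one(true, false) = true
[2.2.3.1] true AND false = false
[2.2.3] NOT false = true
[2.2] false AND true AND true = false
[2] true → false = false
[root] false OR false = false
Overall: false → denied

Denied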